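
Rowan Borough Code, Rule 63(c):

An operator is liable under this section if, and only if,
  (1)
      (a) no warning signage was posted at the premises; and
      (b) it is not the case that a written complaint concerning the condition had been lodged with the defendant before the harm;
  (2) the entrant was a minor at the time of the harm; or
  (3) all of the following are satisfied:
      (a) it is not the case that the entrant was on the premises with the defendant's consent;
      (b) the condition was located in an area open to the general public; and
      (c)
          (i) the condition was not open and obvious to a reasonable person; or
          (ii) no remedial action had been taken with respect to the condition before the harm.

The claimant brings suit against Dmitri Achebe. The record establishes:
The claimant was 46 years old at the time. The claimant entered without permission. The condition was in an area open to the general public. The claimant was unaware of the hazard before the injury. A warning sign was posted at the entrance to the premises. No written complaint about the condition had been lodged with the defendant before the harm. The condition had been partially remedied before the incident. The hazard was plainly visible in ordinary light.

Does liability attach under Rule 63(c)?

No — not liable.

(a) no signage posted — fails.
(b) not (complaint lodged) — satisfied.
(1): F AND T → false.
(2) entrant a minor — fails.
(a) not (consent to enter) — holds.
(b) public area — met.
(i) not open/obvious — not satisfied.
(ii) no remedial action — not met.
(c) = F OR F = false.
(3): T AND T AND F → false.
Overall: F OR F OR F → false.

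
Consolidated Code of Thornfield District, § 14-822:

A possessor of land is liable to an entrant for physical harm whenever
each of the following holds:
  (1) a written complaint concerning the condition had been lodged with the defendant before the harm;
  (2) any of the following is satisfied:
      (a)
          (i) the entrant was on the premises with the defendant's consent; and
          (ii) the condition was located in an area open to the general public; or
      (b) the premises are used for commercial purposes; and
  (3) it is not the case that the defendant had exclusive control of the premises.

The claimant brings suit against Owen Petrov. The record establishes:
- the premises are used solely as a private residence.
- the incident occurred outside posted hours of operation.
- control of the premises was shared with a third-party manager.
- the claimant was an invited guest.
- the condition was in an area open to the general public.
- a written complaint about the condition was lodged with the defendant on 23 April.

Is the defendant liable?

Yes — liable.

(1) complaint lodged — met.
(i) consent to enter — satisfied.
(ii) public area — satisfied.
So (a) is satisfied (T AND T).
(b) commercial use — fails.
(2): T OR F → true.
(3) not (exclusive control) — satisfied.
Overall = T AND T AND T = true.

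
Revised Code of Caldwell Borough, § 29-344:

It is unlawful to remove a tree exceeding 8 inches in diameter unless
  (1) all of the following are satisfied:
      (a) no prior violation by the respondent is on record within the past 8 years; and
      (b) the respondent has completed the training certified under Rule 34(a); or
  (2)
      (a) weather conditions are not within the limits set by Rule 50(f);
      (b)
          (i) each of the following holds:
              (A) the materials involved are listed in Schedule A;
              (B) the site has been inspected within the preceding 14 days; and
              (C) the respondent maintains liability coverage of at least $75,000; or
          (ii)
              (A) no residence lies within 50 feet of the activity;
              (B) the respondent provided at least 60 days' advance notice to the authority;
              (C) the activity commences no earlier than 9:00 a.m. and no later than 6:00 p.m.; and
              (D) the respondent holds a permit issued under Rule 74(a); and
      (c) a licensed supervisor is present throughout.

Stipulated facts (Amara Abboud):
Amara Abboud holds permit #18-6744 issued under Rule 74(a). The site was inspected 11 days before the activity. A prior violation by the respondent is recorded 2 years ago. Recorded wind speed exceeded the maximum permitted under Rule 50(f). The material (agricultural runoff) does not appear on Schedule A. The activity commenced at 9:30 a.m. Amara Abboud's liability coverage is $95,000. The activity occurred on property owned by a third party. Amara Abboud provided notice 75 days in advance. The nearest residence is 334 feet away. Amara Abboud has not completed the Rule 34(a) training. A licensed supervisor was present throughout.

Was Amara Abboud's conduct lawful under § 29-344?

Yes — lawful.

(a) no prior violation — not met.
(b) training certified — fails.
So (1) is not satisfied (F AND F).
(a) not (weather ok) — holds.
(A) Schedule A material — not met.
(B) site inspected — satisfied.
(C) coverage ≥ $75,000 — holds.
(i): F AND T AND T → false.
(A) no residence in 50 ft — holds.
(B) ≥60 days' notice — satisfied.
(C) start within hours — met.
(D) holds permit — met.
(ii) = T AND T AND T AND T = true.
So (b) is satisfied (F OR T).
(c) supervisor present — satisfied.
(2) = T AND T AND T = true.
So Overall is satisfied (F OR T).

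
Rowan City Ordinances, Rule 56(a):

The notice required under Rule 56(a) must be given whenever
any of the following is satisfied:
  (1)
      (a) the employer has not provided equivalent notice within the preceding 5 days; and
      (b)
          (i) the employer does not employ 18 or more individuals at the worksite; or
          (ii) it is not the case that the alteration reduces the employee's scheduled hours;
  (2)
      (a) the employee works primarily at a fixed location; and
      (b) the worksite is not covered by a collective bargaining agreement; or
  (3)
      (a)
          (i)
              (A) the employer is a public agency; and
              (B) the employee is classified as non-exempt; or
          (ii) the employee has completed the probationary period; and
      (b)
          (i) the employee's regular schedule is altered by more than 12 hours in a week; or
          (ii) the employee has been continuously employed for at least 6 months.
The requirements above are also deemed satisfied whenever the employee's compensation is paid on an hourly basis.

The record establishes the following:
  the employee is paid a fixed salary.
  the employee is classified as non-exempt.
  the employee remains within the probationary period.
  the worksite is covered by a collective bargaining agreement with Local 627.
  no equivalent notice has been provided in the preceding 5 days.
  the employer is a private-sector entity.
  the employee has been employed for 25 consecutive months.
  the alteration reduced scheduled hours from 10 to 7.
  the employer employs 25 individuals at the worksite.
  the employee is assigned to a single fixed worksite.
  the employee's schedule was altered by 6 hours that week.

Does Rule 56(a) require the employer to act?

(a) no recent notice — satisfied.
(i) not (≥ 18 at site) — fails.
(ii) not (hours reduced) — fails.
(b): F OR F → false.
(1): T AND F → false.
(a) fixed location — satisfied.
(b) no CBA — not satisfied.
(2) = T AND F = false.
(A) public agency — fails.
(B) non-exempt — met.
(i) = F AND T = false.
(ii) past probation — not satisfied.
(a) = F OR F = false.
(i) schedule shift > 12h — not satisfied.
(ii) tenure ≥ 6 mo. — met.
(b) = F OR T = true.
(3): F AND T → false.
Overall = F OR F OR F = false.
Exception (hourly-paid) — not satisfied.
Result: main false OR exception false → false.

No — not required.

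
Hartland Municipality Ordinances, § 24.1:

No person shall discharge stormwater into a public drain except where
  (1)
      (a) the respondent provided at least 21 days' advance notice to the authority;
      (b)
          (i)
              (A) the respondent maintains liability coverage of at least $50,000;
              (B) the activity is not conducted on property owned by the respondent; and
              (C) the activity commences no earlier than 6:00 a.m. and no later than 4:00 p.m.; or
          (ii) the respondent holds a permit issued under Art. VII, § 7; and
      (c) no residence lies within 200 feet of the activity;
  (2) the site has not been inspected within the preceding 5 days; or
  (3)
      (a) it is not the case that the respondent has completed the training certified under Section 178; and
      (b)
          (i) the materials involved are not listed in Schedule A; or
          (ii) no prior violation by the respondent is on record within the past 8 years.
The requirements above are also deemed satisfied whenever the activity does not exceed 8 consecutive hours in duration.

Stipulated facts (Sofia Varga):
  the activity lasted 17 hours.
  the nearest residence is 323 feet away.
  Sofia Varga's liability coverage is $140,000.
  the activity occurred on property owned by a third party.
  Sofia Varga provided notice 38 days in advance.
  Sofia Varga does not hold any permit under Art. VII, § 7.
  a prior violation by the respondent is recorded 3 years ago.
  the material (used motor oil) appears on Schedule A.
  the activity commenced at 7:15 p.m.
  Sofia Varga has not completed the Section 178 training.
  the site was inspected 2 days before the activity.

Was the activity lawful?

No — unlawful.

(a) ≥21 days' notice — holds.
(A) coverage ≥ $50,000 — holds.
(B) not (own property) — satisfied.
(C) start within hours — not met.
So (i) is not satisfied (T AND T AND F).
(ii) holds permit — fails.
(b) = F OR F = false.
(c) no residence in 200 ft — holds.
(1) = T AND F AND T = false.
(2) not (site inspected) — not met.
(a) not (training certified) — satisfied.
(i) not (Schedule A material) — not met.
(ii) no prior violation — not met.
So (b) is not satisfied (F OR F).
(3) = T AND F = false.
Overall: F OR F OR F → false.
Exception (≤ 8 hrs duration) — not satisfied.
Result: main false OR exception false → false.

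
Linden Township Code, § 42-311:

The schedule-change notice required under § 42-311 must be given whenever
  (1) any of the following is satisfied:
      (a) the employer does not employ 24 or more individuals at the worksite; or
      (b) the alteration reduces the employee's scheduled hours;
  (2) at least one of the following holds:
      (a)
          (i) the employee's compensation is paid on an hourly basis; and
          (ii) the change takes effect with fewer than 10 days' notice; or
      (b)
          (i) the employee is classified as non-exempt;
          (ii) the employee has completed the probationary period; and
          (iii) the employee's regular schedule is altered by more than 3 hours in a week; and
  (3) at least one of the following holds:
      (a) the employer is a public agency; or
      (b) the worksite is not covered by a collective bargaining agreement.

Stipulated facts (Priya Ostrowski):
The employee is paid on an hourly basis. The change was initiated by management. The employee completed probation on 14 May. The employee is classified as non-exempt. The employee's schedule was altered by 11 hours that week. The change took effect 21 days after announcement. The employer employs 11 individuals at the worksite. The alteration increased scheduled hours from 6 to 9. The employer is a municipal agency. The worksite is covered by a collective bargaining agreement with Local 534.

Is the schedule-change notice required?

Yes — required.

(a) not (≥ 24 at site) — holds.
(b) hours reduced — not satisfied.
So (1) is satisfied (T OR F).
(i) hourly-paid — met.
(ii) < 10 days' notice — fails.
(a): T AND F → false.
(i) non-exempt — holds.
(ii) past probation — met.
(iii) schedule shift > 3h — met.
(b) = T AND T AND T = true.
(2) = F OR T = true.
(a) public agency — met.
(b) no CBA — not met.
(3): T OR F → true.
Overall: T AND T AND T → true.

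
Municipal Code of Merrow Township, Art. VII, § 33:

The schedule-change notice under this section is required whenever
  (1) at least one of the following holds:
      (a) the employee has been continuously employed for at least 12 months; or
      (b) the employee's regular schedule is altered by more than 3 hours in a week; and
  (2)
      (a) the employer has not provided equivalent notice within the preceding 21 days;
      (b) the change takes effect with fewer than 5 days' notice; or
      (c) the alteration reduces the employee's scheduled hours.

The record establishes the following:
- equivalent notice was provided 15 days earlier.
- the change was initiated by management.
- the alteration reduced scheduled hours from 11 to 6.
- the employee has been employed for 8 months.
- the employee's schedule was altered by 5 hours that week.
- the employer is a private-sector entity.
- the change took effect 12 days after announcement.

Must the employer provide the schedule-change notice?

(a) tenure ≥ 12 mo. — not satisfied.
(b) schedule shift > 3h — satisfied.
So (1) is satisfied (F OR T).
(a) no recent notice — not satisfied.
(b) < 5 days' notice — fails.
(c) hours reduced — satisfied.
(2) = F OR F OR T = true.
Overall = T AND T = true.

Yes — required.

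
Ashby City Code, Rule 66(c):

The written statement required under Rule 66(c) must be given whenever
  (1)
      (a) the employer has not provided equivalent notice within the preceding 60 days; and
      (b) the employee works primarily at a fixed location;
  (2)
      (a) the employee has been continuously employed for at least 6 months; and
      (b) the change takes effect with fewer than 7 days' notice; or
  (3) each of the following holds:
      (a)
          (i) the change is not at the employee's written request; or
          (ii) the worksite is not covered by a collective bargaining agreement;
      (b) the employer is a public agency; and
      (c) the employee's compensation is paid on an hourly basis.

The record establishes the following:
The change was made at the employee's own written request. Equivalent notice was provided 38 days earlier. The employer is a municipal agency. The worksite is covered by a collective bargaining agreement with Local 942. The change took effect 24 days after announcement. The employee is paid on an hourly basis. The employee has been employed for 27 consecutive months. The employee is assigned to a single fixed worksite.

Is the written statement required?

No — not required.

(a) no recent notice — not satisfied.
(b) fixed location — met.
So (1) is not satisfied (F AND T).
(a) tenure ≥ 6 mo. — satisfied.
(b) < 7 days' notice — not satisfied.
(2): T AND F → false.
(i) not employee-requested — not satisfied.
(ii) no CBA — not met.
So (a) is not satisfied (F OR F).
(b) public agency — met.
(c) hourly-paid — met.
So (3) is not satisfied (F AND T AND T).
So Overall is not satisfied (F OR F OR F).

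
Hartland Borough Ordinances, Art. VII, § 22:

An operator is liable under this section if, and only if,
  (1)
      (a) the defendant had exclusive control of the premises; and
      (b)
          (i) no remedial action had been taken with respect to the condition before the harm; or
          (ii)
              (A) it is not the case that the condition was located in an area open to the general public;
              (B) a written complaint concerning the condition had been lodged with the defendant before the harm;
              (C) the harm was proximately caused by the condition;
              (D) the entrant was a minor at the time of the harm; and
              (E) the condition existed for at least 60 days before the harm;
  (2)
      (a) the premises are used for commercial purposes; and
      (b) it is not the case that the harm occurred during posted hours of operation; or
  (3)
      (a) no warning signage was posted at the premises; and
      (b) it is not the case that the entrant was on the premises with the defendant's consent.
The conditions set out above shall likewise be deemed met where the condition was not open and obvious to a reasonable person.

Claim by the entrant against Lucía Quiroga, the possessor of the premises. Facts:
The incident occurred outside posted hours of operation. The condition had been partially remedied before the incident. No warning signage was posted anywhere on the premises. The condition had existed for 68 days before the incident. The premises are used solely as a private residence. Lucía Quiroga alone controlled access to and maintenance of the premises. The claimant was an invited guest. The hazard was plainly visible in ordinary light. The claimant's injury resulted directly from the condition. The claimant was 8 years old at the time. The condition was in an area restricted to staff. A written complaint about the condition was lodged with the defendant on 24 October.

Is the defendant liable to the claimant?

(a) exclusive control — satisfied.
(i) no remedial action — not met.
(A) not (public area) — holds.
(B) complaint lodged — holds.
(C) proximate cause — holds.
(D) entrant a minor — holds.
(E) condition ≥60 days old — holds.
So (ii) is satisfied (T AND T AND T AND T AND T).
So (b) is satisfied (F OR T).
(1): T AND T → true.
(a) commercial use — fails.
(b) not (during posted hours) — holds.
(2) = F AND T = false.
(a) no signage posted — satisfied.
(b) not (consent to enter) — not satisfied.
So (3) is not satisfied (T AND F).
Overall = T OR F OR F = true.
Exception (not open/obvious) — not satisfied.
Result: main true OR exception false → true.

Yes — liable.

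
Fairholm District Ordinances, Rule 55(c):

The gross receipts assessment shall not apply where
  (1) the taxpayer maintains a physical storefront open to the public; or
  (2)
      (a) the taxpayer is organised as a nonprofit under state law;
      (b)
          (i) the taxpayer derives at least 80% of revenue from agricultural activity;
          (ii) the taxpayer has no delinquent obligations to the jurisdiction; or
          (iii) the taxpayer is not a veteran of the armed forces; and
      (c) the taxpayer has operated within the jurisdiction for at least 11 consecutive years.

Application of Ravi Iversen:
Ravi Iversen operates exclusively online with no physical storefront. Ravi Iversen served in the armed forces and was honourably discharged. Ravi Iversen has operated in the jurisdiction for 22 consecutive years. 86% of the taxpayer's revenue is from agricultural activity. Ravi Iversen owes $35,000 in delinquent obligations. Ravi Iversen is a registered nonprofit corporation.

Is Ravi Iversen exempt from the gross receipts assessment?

Yes — exempt.

(1) has storefront — not met.
(a) nonprofit — met.
(i) ≥80% agricultural — satisfied.
(ii) no delinquency — not met.
(iii) not (veteran) — fails.
So (b) is satisfied (T OR F OR F).
(c) ≥ 11 yrs in jurisdiction — satisfied.
(2) = T AND T AND T = true.
So Overall is satisfied (F OR T).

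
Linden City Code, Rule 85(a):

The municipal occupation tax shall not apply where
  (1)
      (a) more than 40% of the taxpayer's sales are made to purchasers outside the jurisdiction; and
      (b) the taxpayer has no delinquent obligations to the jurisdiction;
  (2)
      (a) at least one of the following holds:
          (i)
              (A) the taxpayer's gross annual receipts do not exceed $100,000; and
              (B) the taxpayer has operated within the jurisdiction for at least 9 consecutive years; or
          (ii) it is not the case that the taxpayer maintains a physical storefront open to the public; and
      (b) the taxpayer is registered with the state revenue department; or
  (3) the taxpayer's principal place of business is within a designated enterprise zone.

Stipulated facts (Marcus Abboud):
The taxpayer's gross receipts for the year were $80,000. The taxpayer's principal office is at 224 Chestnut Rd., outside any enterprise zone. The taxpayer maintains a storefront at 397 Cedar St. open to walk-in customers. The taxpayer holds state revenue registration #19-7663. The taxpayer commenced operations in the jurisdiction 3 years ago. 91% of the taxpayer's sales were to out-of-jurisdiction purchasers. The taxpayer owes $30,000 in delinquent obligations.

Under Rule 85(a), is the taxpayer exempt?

(a) >40% out-of-jur. sales — met.
(b) no delinquency — not met.
So (1) is not satisfied (T AND F).
(A) receipts ≤ $100,000 — met.
(B) ≥ 9 yrs in jurisdiction — not satisfied.
So (i) is not satisfied (T AND F).
(ii) not (has storefront) — not met.
So (a) is not satisfied (F OR F).
(b) state-registered — holds.
(2): F AND T → false.
(3) in enterprise zone — not satisfied.
So Overall is not satisfied (F OR F OR F).

No — not exempt.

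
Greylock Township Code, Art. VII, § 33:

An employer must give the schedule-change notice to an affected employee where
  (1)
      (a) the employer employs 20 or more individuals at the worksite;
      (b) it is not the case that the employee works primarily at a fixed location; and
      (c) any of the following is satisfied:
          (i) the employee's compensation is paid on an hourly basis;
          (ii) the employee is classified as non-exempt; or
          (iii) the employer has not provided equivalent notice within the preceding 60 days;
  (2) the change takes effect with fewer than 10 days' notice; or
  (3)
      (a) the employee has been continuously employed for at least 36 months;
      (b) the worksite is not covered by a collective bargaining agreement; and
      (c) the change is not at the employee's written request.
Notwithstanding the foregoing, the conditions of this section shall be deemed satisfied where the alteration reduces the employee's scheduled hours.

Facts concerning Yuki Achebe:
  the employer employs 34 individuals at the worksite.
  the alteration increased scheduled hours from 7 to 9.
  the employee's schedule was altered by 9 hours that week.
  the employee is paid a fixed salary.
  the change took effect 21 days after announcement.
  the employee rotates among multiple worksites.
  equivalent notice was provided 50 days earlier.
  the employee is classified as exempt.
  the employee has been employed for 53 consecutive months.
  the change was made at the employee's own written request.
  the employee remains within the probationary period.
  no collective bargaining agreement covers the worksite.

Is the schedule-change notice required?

(a) ≥ 20 at site — holds.
(b) not (fixed location) — met.
(i) hourly-paid — not satisfied.
(ii) non-exempt — fails.
(iii) no recent notice — fails.
So (c) is not satisfied (F OR F OR F).
(1) = T AND T AND F = false.
(2) < 10 days' notice — not satisfied.
(a) tenure ≥ 36 mo. — met.
(b) no CBA — satisfied.
(c) not employee-requested — not met.
(3) = T AND T AND F = false.
So Overall is not satisfied (F OR F OR F).
Exception (hours reduced) — not satisfied.
Result: main false OR exception false → false.

No — not required.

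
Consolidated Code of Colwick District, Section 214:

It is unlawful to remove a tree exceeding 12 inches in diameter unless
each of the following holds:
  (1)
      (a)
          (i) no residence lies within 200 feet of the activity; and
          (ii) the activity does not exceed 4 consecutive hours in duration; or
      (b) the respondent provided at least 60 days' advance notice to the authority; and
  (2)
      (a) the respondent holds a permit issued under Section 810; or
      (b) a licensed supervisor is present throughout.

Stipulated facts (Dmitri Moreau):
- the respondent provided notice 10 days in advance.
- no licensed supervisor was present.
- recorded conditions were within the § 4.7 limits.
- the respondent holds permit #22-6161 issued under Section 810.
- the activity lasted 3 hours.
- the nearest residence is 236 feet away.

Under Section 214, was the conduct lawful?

Yes — lawful.

(i) no residence in 200 ft — satisfied.
(ii) ≤ 4 hrs duration — satisfied.
(a) = T AND T = true.
(b) ≥60 days' notice — not satisfied.
(1) = T OR F = true.
(a) holds permit — holds.
(b) supervisor present — fails.
(2) = T OR F = true.
So Overall is satisfied (T AND T).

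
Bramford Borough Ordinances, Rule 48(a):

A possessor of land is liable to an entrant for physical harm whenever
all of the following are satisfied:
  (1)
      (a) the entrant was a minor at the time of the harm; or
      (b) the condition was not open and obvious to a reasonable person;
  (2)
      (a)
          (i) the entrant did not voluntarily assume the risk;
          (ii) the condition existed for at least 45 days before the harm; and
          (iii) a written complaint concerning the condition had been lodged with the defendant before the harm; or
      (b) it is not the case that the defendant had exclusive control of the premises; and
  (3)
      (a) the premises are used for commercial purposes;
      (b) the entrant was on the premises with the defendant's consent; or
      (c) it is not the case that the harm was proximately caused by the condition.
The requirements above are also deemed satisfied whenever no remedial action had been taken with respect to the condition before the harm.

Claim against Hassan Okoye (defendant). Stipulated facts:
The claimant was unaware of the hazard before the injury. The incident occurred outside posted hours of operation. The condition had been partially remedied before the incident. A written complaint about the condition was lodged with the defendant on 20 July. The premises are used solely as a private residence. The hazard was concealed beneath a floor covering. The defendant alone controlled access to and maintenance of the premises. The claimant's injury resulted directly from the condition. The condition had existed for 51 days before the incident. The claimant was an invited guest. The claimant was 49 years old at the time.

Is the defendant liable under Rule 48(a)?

(a) entrant a minor — fails.
(b) not open/obvious — met.
So (1) is satisfied (F OR T).
(i) no assumed risk — holds.
(ii) condition ≥45 days old — holds.
(iii) complaint lodged — met.
(a) = T AND T AND T = true.
(b) not (exclusive control) — not met.
(2): T OR F → true.
(a) commercial use — not satisfied.
(b) consent to enter — holds.
(c) not (proximate cause) — fails.
(3): F OR T OR F → true.
So Overall is satisfied (T AND T AND T).
Exception (no remedial action) — not satisfied.
Result: main true OR exception false → true.

Yes — liable.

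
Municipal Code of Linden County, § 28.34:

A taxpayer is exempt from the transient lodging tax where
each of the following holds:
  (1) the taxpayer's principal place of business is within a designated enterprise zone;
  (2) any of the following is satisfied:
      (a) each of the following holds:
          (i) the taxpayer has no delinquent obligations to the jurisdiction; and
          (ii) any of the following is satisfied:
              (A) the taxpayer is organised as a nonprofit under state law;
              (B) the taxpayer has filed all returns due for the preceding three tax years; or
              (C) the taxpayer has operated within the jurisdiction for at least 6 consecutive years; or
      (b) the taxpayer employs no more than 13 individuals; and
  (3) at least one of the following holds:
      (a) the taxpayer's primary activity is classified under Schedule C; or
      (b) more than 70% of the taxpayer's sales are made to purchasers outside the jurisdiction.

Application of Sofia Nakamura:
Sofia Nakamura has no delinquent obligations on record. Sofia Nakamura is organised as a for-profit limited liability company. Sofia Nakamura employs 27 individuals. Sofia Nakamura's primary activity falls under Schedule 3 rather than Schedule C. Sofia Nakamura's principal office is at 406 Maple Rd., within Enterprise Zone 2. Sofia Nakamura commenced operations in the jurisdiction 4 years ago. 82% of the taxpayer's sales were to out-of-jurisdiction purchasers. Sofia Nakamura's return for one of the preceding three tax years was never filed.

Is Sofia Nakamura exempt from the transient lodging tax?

No — not exempt.

(1) in enterprise zone — satisfied.
(i) no delinquency — holds.
(A) nonprofit — fails.
(B) returns current — not met.
(C) ≥ 6 yrs in jurisdiction — not met.
(ii): F OR F OR F → false.
(a) = T AND F = false.
(b) ≤ 13 employees — not met.
(2) = F OR F = false.
(a) Schedule C activity — not met.
(b) >70% out-of-jur. sales — satisfied.
So (3) is satisfied (F OR T).
So Overall is not satisfied (T AND F AND T).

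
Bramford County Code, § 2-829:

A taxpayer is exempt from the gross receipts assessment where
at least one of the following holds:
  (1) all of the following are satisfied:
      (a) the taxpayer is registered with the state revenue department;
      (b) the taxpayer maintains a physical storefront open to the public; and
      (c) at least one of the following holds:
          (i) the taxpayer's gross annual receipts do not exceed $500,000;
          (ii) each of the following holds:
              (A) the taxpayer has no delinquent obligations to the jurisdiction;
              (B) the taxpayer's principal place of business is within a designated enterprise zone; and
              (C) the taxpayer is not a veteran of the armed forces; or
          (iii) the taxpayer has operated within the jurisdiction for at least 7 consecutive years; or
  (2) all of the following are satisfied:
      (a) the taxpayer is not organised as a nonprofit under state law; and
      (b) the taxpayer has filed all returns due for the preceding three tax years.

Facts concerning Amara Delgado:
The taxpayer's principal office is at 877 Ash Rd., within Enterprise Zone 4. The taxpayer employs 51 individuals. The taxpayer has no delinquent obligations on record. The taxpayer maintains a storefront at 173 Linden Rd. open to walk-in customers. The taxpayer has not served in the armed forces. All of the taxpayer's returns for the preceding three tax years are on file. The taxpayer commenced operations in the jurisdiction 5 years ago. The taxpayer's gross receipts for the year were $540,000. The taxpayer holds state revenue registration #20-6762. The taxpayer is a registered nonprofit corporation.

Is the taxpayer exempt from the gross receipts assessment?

(a) state-registered — holds.
(b) has storefront — met.
(i) receipts ≤ $500,000 — fails.
(A) no delinquency — holds.
(B) in enterprise zone — holds.
(C) not (veteran) — satisfied.
(ii) = T AND T AND T = true.
(iii) ≥ 7 yrs in jurisdiction — fails.
(c): F OR T OR F → true.
(1): T AND T AND T → true.
(a) not (nonprofit) — not satisfied.
(b) returns current — met.
(2): F AND T → false.
So Overall is satisfied (T OR F).

Yes — exempt.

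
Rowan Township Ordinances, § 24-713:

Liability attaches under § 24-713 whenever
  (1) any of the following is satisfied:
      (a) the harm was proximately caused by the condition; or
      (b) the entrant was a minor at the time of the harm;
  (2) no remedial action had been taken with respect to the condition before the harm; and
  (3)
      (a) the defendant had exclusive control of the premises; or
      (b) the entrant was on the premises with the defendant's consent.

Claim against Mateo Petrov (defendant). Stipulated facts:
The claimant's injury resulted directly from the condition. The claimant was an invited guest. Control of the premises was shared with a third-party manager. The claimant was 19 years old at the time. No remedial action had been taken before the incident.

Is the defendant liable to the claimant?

(a) proximate cause — satisfied.
(b) entrant a minor — fails.
(1): T OR F → true.
(2) no remedial action — met.
(a) exclusive control — fails.
(b) consent to enter — met.
(3): F OR T → true.
Overall = T AND T AND T = true.

Yes — liable.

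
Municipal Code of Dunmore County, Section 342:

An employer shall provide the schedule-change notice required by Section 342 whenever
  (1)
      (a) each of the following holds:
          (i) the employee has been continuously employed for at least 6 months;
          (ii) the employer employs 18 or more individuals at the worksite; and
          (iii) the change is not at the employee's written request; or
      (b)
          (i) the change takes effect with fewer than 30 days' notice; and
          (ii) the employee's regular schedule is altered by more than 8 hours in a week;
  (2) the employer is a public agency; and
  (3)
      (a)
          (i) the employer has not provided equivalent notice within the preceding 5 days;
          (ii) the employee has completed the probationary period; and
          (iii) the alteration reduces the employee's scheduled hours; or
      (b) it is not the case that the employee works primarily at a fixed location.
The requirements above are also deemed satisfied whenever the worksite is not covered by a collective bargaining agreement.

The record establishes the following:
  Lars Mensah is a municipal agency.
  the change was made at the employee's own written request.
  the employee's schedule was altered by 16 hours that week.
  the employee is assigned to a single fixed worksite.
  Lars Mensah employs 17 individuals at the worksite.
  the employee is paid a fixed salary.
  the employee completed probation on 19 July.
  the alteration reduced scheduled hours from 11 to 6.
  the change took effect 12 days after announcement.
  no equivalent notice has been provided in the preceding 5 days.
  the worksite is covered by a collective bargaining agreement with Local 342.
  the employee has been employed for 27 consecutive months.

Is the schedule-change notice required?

(i) tenure ≥ 6 mo. — satisfied.
(ii) ≥ 18 at site — not met.
(iii) not employee-requested — fails.
(a) = T AND F AND F = false.
(i) < 30 days' notice — met.
(ii) schedule shift > 8h — met.
So (b) is satisfied (T AND T).
(1): F OR T → true.
(2) public agency — holds.
(i) no recent notice — met.
(ii) past probation — satisfied.
(iii) hours reduced — met.
(a) = T AND T AND T = true.
(b) not (fixed location) — not satisfied.
(3) = T OR F = true.
So Overall is satisfied (T AND T AND T).
Exception (no CBA) — not satisfied.
Result: main true OR exception false → true.

Yes — required.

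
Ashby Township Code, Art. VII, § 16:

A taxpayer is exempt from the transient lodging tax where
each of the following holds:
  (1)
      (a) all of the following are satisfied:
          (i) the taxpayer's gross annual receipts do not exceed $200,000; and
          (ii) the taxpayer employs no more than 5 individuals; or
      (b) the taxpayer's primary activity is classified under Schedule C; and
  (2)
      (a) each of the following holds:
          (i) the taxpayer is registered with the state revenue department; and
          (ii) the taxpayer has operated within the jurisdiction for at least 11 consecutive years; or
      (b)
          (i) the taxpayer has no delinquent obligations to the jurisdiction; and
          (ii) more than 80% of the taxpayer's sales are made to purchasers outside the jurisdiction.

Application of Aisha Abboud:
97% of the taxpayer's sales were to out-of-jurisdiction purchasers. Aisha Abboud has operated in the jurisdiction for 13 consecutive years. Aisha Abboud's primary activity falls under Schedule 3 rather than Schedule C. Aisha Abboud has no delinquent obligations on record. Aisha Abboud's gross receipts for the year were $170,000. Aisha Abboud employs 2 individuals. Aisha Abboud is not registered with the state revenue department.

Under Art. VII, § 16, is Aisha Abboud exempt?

(i) receipts ≤ $200,000 — met.
(ii) ≤ 5 employees — met.
(a) = T AND T = true.
(b) Schedule C activity — not met.
So (1) is satisfied (T OR F).
(i) state-registered — fails.
(ii) ≥ 11 yrs in jurisdiction — satisfied.
So (a) is not satisfied (F AND T).
(i) no delinquency — met.
(ii) >80% out-of-jur. sales — met.
So (b) is satisfied (T AND T).
(2): F OR T → true.
Overall = T AND T = true.

Yes — exempt.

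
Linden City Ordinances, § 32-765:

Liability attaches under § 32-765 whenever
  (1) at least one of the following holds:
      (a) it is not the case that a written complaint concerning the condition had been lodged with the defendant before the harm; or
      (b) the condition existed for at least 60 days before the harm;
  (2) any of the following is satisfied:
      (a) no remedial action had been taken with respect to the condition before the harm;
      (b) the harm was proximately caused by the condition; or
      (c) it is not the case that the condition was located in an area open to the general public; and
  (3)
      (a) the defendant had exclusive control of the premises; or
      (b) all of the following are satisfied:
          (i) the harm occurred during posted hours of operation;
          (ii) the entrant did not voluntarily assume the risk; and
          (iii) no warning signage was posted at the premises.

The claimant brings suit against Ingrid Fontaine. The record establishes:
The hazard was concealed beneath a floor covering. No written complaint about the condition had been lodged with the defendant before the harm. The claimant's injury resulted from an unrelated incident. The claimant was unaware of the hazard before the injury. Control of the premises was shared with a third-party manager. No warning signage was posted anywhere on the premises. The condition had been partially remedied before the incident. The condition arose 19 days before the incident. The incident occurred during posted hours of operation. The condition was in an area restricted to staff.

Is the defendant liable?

Yes — liable.

(a) not (complaint lodged) — holds.
(b) condition ≥60 days old — not satisfied.
So (1) is satisfied (T OR F).
(a) no remedial action — not met.
(b) proximate cause — fails.
(c) not (public area) — met.
(2) = F OR F OR T = true.
(a) exclusive control — not met.
(i) during posted hours — met.
(ii) no assumed risk — holds.
(iii) no signage posted — met.
(b) = T AND T AND T = true.
(3) = F OR T = true.
So Overall is satisfied (T AND T AND T).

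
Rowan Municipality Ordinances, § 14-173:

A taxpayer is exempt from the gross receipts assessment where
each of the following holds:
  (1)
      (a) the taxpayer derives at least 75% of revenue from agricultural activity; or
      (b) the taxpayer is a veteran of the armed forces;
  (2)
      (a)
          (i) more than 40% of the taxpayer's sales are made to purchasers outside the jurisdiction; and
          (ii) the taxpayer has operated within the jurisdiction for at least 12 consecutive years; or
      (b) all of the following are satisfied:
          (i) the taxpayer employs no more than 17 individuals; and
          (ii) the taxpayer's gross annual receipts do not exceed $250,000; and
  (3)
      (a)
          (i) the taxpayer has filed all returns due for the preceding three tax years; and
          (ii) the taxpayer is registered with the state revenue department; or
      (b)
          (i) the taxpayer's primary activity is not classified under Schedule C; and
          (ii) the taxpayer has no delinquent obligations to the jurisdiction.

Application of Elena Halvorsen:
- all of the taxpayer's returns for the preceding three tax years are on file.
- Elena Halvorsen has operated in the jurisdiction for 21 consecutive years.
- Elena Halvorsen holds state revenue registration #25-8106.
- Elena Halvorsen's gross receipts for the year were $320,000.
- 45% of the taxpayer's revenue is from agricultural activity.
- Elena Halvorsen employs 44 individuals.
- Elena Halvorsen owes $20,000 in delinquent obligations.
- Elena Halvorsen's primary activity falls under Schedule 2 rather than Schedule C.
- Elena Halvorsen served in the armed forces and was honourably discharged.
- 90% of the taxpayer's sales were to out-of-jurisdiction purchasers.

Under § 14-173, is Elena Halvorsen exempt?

Yes — exempt.

(a) ≥75% agricultural — fails.
(b) veteran — met.
(1): F OR T → true.
(i) >40% out-of-jur. sales — met.
(ii) ≥ 12 yrs in jurisdiction — holds.
(a): T AND T → true.
(i) ≤ 17 employees — not satisfied.
(ii) receipts ≤ $250,000 — not satisfied.
(b) = F AND F = false.
(2) = T OR F = true.
(i) returns current — holds.
(ii) state-registered — satisfied.
So (a) is satisfied (T AND T).
(i) not (Schedule C activity) — met.
(ii) no delinquency — not satisfied.
So (b) is not satisfied (T AND F).
(3) = T OR F = true.
Overall: T AND T AND T → true.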